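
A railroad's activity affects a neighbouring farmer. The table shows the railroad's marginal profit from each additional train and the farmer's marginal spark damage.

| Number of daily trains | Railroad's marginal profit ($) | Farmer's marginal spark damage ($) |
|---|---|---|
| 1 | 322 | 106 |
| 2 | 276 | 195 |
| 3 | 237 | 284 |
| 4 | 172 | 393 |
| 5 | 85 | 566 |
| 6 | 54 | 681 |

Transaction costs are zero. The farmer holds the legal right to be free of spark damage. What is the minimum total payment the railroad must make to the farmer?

Efficient level: marginal profit ≥ marginal spark damage through level 2, so k* = 2.
With the farmer holding the right, the railroad must at least compensate total damage at k*: 106 + 195 = 301.

$301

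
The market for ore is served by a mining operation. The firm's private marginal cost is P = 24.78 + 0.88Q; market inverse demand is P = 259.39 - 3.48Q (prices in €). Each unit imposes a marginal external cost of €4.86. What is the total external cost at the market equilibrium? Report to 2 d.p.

Market equilibrium (private): 24.78 + 0.88Q = 259.39 - 3.48Q → Q_m = 53.8096.
Total external cost = MEC × Q_m = 4.86 × 53.8096 = 261.5147.

€261.51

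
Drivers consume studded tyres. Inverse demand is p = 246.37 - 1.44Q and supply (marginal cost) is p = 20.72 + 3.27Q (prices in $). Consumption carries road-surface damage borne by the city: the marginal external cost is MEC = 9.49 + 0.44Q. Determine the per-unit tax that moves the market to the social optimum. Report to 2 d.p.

tax = $27.96 per unit

Social marginal benefit = demand − MEC = 236.88 - 1.88Q.
Set SMB = MC: 236.88 - 1.88Q = 20.72 + 3.27Q → Q* = 41.9728.
The Pigouvian tax equals MEC at Q*: 9.49 + 0.44×41.9728 = 27.9580.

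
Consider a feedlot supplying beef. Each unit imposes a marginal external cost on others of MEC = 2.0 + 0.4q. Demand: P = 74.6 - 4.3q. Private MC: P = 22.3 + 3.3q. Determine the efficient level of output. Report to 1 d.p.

q* = 6.3

Social marginal cost = private MC + MEC = 24.3 + 3.7q.
Set SMC = demand: 24.3 + 3.7q = 74.6 - 4.3q → q* = 6.2875.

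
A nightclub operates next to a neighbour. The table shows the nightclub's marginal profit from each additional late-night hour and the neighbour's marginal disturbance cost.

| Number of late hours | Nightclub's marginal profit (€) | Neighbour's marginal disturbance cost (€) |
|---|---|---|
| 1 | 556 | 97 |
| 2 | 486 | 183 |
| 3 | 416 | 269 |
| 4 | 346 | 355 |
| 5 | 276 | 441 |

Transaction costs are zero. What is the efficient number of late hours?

Bargaining reaches the level where marginal profit last exceeds marginal disturbance cost.
That holds through level 3 (416 ≥ 269) but not at 4 (346 < 355).

3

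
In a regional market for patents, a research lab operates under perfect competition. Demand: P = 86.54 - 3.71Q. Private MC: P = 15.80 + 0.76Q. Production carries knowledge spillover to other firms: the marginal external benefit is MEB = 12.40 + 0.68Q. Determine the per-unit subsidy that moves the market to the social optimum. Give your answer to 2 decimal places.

Social marginal cost = private MC − MEB = 3.40 + 0.08Q.
Set SMC = demand: 3.40 + 0.08Q = 86.54 - 3.71Q → Q* = 21.9367.
The Pigouvian subsidy equals MEB at Q*: 12.40 + 0.68×21.9367 = 27.3170.

subsidy = 27.32 per unit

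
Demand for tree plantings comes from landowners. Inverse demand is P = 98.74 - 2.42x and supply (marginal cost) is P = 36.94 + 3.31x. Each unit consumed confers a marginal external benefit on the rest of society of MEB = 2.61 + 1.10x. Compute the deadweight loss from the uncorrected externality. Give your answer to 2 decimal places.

DWL = 22.62

Market equilibrium (private): 36.94 + 3.31x = 98.74 - 2.42x → x_m = 10.7853.
Social marginal benefit = demand + MEB = 101.35 - 1.32x.
Set SMB = MC: 101.35 - 1.32x = 36.94 + 3.31x → x* = 13.9114.
The welfare-loss triangle has base |x_m − x*| and height MEB(x_m) (the vertical gap between SMB and MC is zero at x* and MEB at x_m).
DWL = ½ × 3.1261 × 14.4739 = 22.6234.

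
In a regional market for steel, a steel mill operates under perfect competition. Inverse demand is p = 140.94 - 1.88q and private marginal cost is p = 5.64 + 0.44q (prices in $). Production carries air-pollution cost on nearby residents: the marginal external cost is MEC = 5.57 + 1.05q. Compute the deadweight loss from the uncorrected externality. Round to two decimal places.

DWL = $662.15

Market equilibrium (private): 5.64 + 0.44q = 140.94 - 1.88q → q_m = 58.3190.
Social marginal cost = private MC + MEC = 11.21 + 1.49q.
Set SMC = demand: 11.21 + 1.49q = 140.94 - 1.88q → q* = 38.4955.
The welfare-loss triangle has base |q_m − q*| and height MEC(q_m) (the vertical gap between SMC and demand is zero at q* and MEC at q_m).
DWL = ½ × 19.8235 × 66.8049 = 662.1535.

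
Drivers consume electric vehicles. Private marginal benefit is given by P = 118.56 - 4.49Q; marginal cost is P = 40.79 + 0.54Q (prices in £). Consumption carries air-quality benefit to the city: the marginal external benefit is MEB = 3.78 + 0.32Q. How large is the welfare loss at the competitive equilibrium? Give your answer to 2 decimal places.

Market equilibrium (private): 40.79 + 0.54Q = 118.56 - 4.49Q → Q_m = 15.4612.
Social marginal benefit = demand + MEB = 122.34 - 4.17Q.
Set SMB = MC: 122.34 - 4.17Q = 40.79 + 0.54Q → Q* = 17.3142.
The welfare-loss triangle has base |Q_m − Q*| and height MEB(Q_m) (the vertical gap between SMB and MC is zero at Q* and MEB at Q_m).
DWL = ½ × 1.8530 × 8.7276 = 8.0861.

DWL = £8.09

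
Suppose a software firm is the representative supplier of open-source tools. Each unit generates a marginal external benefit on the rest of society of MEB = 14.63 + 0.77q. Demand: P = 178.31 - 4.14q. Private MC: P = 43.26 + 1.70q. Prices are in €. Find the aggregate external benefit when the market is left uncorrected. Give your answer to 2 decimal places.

Market equilibrium (private): 43.26 + 1.70q = 178.31 - 4.14q → q_m = 23.1250.
Total external benefit = ∫₀^{q_m} (14.63 + 0.77q) dq = 14.63×23.1250 + ½×0.77×23.1250² = 544.2035.

€544.20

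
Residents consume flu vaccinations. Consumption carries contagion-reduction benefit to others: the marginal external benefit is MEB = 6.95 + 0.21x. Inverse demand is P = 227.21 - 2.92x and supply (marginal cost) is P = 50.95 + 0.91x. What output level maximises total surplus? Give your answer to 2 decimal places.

x* = 50.61

Social marginal benefit = demand + MEB = 234.16 - 2.71x.
Set SMB = MC: 234.16 - 2.71x = 50.95 + 0.91x → x* = 50.6105.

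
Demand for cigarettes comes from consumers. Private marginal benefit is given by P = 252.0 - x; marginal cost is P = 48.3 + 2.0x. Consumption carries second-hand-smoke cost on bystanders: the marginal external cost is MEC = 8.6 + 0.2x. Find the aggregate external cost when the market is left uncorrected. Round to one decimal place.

1045.0

Market equilibrium (private): 48.3 + 2.0x = 252.0 - x → x_m = 67.9000.
Total external cost = ∫₀^{x_m} (8.6 + 0.2x) dx = 8.6×67.9000 + ½×0.2×67.9000² = 1044.9810.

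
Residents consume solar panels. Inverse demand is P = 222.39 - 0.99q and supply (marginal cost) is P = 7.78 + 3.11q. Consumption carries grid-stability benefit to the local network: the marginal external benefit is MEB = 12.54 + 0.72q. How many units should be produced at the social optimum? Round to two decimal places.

q* = 67.20

Social marginal benefit = demand + MEB = 234.93 - 0.27q.
Set SMB = MC: 234.93 - 0.27q = 7.78 + 3.11q → q* = 67.2041.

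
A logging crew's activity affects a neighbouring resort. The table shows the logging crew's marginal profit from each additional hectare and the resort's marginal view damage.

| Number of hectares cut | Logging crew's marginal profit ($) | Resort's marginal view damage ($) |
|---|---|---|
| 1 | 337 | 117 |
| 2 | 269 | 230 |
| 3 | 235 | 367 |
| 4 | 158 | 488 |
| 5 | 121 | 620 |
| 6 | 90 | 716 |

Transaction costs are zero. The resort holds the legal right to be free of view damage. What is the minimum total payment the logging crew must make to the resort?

Efficient level: marginal profit ≥ marginal view damage through level 2, so k* = 2.
With the resort holding the right, the logging crew must at least compensate total damage at k*: 117 + 230 = 347.

$347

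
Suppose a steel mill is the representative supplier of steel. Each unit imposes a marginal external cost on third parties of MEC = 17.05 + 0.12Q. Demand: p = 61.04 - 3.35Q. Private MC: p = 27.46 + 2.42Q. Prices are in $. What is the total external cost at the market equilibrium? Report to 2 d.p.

Market equilibrium (private): 27.46 + 2.42Q = 61.04 - 3.35Q → Q_m = 5.8198.
Total external cost = ∫₀^{Q_m} (17.05 + 0.12Q) dQ = 17.05×5.8198 + ½×0.12×5.8198² = 101.2598.

$101.26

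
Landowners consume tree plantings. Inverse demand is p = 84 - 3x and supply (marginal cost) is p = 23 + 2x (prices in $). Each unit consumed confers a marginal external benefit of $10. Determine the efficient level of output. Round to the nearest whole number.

x* = 14

Social marginal benefit = demand + MEB = 94 - 3x.
Set SMB = MC: 94 - 3x = 23 + 2x → x* = 14.2000.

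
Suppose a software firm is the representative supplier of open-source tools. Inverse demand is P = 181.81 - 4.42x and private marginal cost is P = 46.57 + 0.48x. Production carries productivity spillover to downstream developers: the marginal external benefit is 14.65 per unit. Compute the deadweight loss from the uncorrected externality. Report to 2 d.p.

Market equilibrium (private): 46.57 + 0.48x = 181.81 - 4.42x → x_m = 27.6000.
Social marginal cost = private MC − MEB = 31.92 + 0.48x.
Set SMC = demand: 31.92 + 0.48x = 181.81 - 4.42x → x* = 30.5898.
Between x* and x_m the wedge demand − SMC runs linearly from 0 to MEB(x_m), so the loss is a triangle.
DWL = ½ × 2.9898 × 14.6500 = 21.9003.

DWL = 21.90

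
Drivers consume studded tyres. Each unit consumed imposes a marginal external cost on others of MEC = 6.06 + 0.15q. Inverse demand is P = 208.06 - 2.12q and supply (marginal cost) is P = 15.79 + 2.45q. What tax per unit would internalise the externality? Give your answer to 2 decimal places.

Social marginal benefit = demand − MEC = 202.00 - 2.27q.
Set SMB = MC: 202.00 - 2.27q = 15.79 + 2.45q → q* = 39.4513.
The Pigouvian tax equals MEC at q*: 6.06 + 0.15×39.4513 = 11.9777.

tax = 11.98 per unit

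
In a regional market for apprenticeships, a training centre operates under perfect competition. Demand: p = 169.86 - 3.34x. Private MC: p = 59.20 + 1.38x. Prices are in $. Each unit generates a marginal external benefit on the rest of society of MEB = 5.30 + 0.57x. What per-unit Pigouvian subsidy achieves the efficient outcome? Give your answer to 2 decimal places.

Social marginal cost = private MC − MEB = 53.90 + 0.81x.
Set SMC = demand: 53.90 + 0.81x = 169.86 - 3.34x → x* = 27.9422.
The Pigouvian subsidy equals MEB at x*: 5.30 + 0.57×27.9422 = 21.2271.

subsidy = $21.23 per unit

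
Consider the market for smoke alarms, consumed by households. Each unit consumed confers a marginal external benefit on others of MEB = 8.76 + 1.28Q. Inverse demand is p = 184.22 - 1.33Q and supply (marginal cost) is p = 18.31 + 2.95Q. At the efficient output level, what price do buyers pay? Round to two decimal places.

Social marginal benefit = demand + MEB = 192.98 - 0.05Q.
Set SMB = MC: 192.98 - 0.05Q = 18.31 + 2.95Q → Q* = 58.2233.
Consumer price on the demand curve at Q*: 184.22 − 1.33×58.2233 = 106.7830.

P = 106.78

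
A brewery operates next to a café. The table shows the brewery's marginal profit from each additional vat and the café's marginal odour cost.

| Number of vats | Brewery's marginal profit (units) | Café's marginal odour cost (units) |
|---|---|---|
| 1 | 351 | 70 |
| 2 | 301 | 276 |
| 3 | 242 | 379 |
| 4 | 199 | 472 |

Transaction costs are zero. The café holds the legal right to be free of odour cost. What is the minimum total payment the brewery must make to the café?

346

Efficient level: marginal profit ≥ marginal odour cost through level 2, so k* = 2.
With the café holding the right, the brewery must at least compensate total damage at k*: 70 + 276 = 346.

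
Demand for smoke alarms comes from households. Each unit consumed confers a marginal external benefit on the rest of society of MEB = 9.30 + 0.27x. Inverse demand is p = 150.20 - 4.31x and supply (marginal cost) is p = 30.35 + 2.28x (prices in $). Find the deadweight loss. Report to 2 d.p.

DWL = $15.98

Market equilibrium (private): 30.35 + 2.28x = 150.20 - 4.31x → x_m = 18.1866.
Social marginal benefit = demand + MEB = 159.50 - 4.04x.
Set SMB = MC: 159.50 - 4.04x = 30.35 + 2.28x → x* = 20.4351.
Between x* and x_m the wedge SMB − MC runs linearly from 0 to MEB(x_m), so the loss is a triangle.
DWL = ½ × 2.2485 × 14.2104 = 15.9760.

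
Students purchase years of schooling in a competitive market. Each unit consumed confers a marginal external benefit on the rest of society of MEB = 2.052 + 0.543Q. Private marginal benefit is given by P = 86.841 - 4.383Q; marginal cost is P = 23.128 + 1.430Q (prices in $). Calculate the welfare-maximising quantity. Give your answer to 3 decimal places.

Social marginal benefit = demand + MEB = 88.893 - 3.840Q.
Set SMB = MC: 88.893 - 3.840Q = 23.128 + 1.430Q → Q* = 12.4791.

Q* = 12.479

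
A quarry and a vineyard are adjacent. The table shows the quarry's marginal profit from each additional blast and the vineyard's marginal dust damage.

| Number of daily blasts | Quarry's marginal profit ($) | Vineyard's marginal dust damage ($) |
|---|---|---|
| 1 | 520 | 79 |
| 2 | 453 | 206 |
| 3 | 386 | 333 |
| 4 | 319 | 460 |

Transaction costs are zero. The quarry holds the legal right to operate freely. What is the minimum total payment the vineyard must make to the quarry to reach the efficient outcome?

$319

Left alone the quarry would choose level 4 (marginal profit stays positive).
Efficient level: k* = 3 (marginal profit ≥ marginal dust damage through 3).
The vineyard must at least cover the quarry's forgone profit from cutting 4→3: 319 = 319.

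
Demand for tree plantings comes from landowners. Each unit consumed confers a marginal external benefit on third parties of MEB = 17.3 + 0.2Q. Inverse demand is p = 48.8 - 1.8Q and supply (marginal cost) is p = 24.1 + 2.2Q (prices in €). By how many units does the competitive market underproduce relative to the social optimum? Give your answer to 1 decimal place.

4.9 units

Market equilibrium (private): 24.1 + 2.2Q = 48.8 - 1.8Q → Q_m = 6.1750.
Social marginal benefit = demand + MEB = 66.1 - 1.6Q.
Set SMB = MC: 66.1 - 1.6Q = 24.1 + 2.2Q → Q* = 11.0526.
Gap = |6.1750 − 11.0526| = 4.8776.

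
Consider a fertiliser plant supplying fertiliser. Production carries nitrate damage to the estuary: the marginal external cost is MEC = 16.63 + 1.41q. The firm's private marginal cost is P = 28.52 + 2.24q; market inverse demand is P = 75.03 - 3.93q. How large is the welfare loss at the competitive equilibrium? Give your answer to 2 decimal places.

Market equilibrium (private): 28.52 + 2.24q = 75.03 - 3.93q → q_m = 7.5381.
Social marginal cost = private MC + MEC = 45.15 + 3.65q.
Set SMC = demand: 45.15 + 3.65q = 75.03 - 3.93q → q* = 3.9420.
The welfare-loss triangle has base |q_m − q*| and height MEC(q_m) (the vertical gap between SMC and demand is zero at q* and MEC at q_m).
DWL = ½ × 3.5961 × 27.2587 = 49.0125.

DWL = 49.01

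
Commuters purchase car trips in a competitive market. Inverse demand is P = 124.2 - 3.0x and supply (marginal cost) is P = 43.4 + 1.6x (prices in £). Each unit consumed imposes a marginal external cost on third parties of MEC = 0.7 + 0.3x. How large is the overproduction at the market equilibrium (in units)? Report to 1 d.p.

Market equilibrium (private): 43.4 + 1.6x = 124.2 - 3.0x → x_m = 17.5652.
Social marginal benefit = demand − MEC = 123.5 - 3.3x.
Set SMB = MC: 123.5 - 3.3x = 43.4 + 1.6x → x* = 16.3469.
Gap = |17.5652 − 16.3469| = 1.2183.

1.2 units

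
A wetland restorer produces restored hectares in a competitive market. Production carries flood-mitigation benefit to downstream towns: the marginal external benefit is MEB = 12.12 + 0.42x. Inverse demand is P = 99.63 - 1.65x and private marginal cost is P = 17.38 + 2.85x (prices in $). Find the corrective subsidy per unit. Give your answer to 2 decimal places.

Social marginal cost = private MC − MEB = 5.26 + 2.43x.
Set SMC = demand: 5.26 + 2.43x = 99.63 - 1.65x → x* = 23.1299.
The Pigouvian subsidy equals MEB at x*: 12.12 + 0.42×23.1299 = 21.8346.

subsidy = $21.83 per unit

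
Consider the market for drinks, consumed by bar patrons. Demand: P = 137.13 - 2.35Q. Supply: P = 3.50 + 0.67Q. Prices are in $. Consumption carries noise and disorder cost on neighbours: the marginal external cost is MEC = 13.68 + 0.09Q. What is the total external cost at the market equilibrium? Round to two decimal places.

$693.42

Market equilibrium (private): 3.50 + 0.67Q = 137.13 - 2.35Q → Q_m = 44.2483.
Total external cost = ∫₀^{Q_m} (13.68 + 0.09Q) dQ = 13.68×44.2483 + ½×0.09×44.2483² = 693.4228.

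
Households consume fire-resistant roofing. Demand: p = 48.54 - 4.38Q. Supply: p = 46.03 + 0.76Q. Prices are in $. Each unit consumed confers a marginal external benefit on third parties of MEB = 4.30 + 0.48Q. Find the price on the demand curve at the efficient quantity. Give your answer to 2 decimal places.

Social marginal benefit = demand + MEB = 52.84 - 3.90Q.
Set SMB = MC: 52.84 - 3.90Q = 46.03 + 0.76Q → Q* = 1.4614.
Consumer price on the demand curve at Q*: 48.54 − 4.38×1.4614 = 42.1391.

P = $42.14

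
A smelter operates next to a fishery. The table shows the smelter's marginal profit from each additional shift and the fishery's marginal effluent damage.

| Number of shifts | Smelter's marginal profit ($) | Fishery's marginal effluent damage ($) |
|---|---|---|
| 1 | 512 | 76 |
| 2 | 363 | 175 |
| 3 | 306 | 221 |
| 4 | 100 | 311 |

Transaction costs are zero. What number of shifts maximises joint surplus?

3

Bargaining reaches the level where marginal profit last exceeds marginal effluent damage.
That holds through level 3 (306 ≥ 221) but not at 4 (100 < 311).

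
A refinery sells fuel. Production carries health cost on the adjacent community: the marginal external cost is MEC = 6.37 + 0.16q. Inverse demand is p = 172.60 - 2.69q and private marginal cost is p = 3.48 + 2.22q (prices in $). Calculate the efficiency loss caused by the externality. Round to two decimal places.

DWL = $13.92

Market equilibrium (private): 3.48 + 2.22q = 172.60 - 2.69q → q_m = 34.4440.
Social marginal cost = private MC + MEC = 9.85 + 2.38q.
Set SMC = demand: 9.85 + 2.38q = 172.60 - 2.69q → q* = 32.1006.
Between q* and q_m the wedge SMC − demand runs linearly from 0 to MEC(q_m), so the loss is a triangle.
DWL = ½ × 2.3434 × 11.8810 = 13.9210.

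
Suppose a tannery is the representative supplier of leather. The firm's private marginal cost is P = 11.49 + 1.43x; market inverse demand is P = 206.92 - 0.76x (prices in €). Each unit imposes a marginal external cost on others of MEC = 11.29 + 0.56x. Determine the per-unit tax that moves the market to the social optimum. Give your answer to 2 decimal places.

Social marginal cost = private MC + MEC = 22.78 + 1.99x.
Set SMC = demand: 22.78 + 1.99x = 206.92 - 0.76x → x* = 66.9600.
The Pigouvian tax equals MEC at x*: 11.29 + 0.56×66.9600 = 48.7876.

tax = €48.79 per unit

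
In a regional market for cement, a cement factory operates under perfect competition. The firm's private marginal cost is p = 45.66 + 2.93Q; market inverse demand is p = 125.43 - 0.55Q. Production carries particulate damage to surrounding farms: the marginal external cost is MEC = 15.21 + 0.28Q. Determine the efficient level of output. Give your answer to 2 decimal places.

Q* = 17.17

Social marginal cost = private MC + MEC = 60.87 + 3.21Q.
Set SMC = demand: 60.87 + 3.21Q = 125.43 - 0.55Q → Q* = 17.1702.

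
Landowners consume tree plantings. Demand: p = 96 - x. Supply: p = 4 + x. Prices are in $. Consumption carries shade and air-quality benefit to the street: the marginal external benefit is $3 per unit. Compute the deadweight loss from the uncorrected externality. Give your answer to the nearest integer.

Market equilibrium (private): 4 + x = 96 - x → x_m = 46.0000.
Social marginal benefit = demand + MEB = 99 - x.
Set SMB = MC: 99 - x = 4 + x → x* = 47.5000.
The welfare-loss triangle has base |x_m − x*| and height MEB(x_m) (the vertical gap between SMB and MC is zero at x* and MEB at x_m).
DWL = ½ × 1.5000 × 3.0000 = 2.2500.

DWL = $2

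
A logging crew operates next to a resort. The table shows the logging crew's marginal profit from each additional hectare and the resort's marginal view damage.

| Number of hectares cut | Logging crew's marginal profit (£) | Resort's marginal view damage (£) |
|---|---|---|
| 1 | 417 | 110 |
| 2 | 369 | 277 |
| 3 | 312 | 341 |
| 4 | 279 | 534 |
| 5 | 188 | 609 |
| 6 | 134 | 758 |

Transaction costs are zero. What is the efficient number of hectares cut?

2

Bargaining reaches the level where marginal profit last exceeds marginal view damage.
That holds through level 2 (369 ≥ 277) but not at 3 (312 < 341).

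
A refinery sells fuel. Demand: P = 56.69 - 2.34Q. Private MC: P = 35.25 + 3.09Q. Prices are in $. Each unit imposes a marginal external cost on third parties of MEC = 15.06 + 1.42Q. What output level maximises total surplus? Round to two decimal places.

Social marginal cost = private MC + MEC = 50.31 + 4.51Q.
Set SMC = demand: 50.31 + 4.51Q = 56.69 - 2.34Q → Q* = 0.9314.

Q* = 0.93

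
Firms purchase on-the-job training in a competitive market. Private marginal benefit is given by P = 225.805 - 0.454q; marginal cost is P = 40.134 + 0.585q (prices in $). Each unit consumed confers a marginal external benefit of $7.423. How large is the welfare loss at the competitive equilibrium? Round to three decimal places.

DWL = $26.516

Market equilibrium (private): 40.134 + 0.585q = 225.805 - 0.454q → q_m = 178.7016.
Social marginal benefit = demand + MEB = 233.228 - 0.454q.
Set SMB = MC: 233.228 - 0.454q = 40.134 + 0.585q → q* = 185.8460.
The loss is the area between SMB and MC from q* to q_m; with linear curves that's a triangle of height MEB(q_m).
DWL = ½ × 7.1444 × 7.4230 = 26.5164.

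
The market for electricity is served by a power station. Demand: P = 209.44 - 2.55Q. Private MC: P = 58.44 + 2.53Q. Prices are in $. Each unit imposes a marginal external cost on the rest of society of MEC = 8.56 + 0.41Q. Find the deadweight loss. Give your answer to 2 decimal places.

Market equilibrium (private): 58.44 + 2.53Q = 209.44 - 2.55Q → Q_m = 29.7244.
Social marginal cost = private MC + MEC = 67.00 + 2.94Q.
Set SMC = demand: 67.00 + 2.94Q = 209.44 - 2.55Q → Q* = 25.9454.
Height of the DWL triangle at Q_m is SMC(Q_m) − demand(Q_m) = MEC(Q_m) = 20.7470.
DWL = ½ × 3.7790 × 20.7470 = 39.2015.

DWL = $39.20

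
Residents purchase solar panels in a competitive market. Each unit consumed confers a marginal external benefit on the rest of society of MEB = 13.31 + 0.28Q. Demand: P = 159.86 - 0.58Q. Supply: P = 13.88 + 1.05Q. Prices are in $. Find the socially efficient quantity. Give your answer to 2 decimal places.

Q* = 117.99

Social marginal benefit = demand + MEB = 173.17 - 0.30Q.
Set SMB = MC: 173.17 - 0.30Q = 13.88 + 1.05Q → Q* = 117.9926.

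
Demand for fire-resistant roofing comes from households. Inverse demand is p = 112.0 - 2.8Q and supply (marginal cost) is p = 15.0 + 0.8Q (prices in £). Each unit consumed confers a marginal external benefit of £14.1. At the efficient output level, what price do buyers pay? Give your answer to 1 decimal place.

P = £25.6

Social marginal benefit = demand + MEB = 126.1 - 2.8Q.
Set SMB = MC: 126.1 - 2.8Q = 15.0 + 0.8Q → Q* = 30.8611.
Consumer price on the demand curve at Q*: 112.0 − 2.8×30.8611 = 25.5889.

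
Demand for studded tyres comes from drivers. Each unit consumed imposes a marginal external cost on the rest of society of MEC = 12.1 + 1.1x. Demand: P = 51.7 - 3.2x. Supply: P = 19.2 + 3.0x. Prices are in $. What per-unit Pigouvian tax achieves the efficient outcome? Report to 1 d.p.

Social marginal benefit = demand − MEC = 39.6 - 4.3x.
Set SMB = MC: 39.6 - 4.3x = 19.2 + 3.0x → x* = 2.7945.
The Pigouvian tax equals MEC at x*: 12.1 + 1.1×2.7945 = 15.1740.

tax = $15.2 per unit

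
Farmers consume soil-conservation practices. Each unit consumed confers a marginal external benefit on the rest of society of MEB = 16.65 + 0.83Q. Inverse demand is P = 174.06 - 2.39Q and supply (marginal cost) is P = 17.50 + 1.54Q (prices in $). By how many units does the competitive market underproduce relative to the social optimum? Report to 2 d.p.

Market equilibrium (private): 17.50 + 1.54Q = 174.06 - 2.39Q → Q_m = 39.8372.
Social marginal benefit = demand + MEB = 190.71 - 1.56Q.
Set SMB = MC: 190.71 - 1.56Q = 17.50 + 1.54Q → Q* = 55.8742.
Gap = |39.8372 − 55.8742| = 16.0370.

16.04 units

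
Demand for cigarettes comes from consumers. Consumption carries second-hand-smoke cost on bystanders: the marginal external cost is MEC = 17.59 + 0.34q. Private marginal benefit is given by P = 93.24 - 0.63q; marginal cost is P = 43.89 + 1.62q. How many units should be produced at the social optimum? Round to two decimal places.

q* = 12.26

Social marginal benefit = demand − MEC = 75.65 - 0.97q.
Set SMB = MC: 75.65 - 0.97q = 43.89 + 1.62q → q* = 12.2625.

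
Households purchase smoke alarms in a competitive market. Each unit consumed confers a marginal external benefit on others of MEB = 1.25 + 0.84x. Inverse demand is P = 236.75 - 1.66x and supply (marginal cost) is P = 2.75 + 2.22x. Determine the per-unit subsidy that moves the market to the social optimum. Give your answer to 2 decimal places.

subsidy = 66.25 per unit

Social marginal benefit = demand + MEB = 238.00 - 0.82x.
Set SMB = MC: 238.00 - 0.82x = 2.75 + 2.22x → x* = 77.3849.
The Pigouvian subsidy equals MEB at x*: 1.25 + 0.84×77.3849 = 66.2533.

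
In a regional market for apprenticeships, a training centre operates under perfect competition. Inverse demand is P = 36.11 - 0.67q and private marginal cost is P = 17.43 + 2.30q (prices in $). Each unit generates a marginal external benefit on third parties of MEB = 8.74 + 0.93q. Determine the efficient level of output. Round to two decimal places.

q* = 13.44

Social marginal cost = private MC − MEB = 8.69 + 1.37q.
Set SMC = demand: 8.69 + 1.37q = 36.11 - 0.67q → q* = 13.4412.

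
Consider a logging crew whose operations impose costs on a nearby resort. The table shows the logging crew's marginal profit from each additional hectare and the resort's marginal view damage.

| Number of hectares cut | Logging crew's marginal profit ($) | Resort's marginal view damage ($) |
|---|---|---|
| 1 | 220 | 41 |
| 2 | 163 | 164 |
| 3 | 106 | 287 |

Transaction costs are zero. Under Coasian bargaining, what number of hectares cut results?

1

Bargaining reaches the level where marginal profit last exceeds marginal view damage.
That holds through level 1 (220 ≥ 41) but not at 2 (163 < 164).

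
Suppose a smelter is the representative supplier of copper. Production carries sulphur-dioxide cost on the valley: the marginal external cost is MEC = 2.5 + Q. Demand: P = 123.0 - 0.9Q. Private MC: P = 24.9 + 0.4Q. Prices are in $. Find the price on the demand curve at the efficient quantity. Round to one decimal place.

P = $85.6

Social marginal cost = private MC + MEC = 27.4 + 1.4Q.
Set SMC = demand: 27.4 + 1.4Q = 123.0 - 0.9Q → Q* = 41.5652.
Consumer price on the demand curve at Q*: 123.0 − 0.9×41.5652 = 85.5913.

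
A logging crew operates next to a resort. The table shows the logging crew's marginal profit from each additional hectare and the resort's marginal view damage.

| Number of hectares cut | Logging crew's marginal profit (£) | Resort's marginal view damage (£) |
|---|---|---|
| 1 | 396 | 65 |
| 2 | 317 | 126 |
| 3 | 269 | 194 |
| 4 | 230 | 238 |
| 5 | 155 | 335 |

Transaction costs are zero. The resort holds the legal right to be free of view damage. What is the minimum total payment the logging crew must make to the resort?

£385

Efficient level: marginal profit ≥ marginal view damage through level 3, so k* = 3.
With the resort holding the right, the logging crew must at least compensate total damage at k*: 65 + 126 + 194 = 385.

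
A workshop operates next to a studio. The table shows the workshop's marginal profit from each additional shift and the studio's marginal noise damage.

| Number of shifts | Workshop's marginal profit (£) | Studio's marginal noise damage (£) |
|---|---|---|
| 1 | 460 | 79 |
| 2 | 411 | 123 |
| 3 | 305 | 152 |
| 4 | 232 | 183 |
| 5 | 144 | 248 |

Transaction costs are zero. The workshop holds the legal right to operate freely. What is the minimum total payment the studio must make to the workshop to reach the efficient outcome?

Left alone the workshop would choose level 5 (marginal profit stays positive).
Efficient level: k* = 4 (marginal profit ≥ marginal noise damage through 4).
The studio must at least cover the workshop's forgone profit from cutting 5→4: 144 = 144.

£144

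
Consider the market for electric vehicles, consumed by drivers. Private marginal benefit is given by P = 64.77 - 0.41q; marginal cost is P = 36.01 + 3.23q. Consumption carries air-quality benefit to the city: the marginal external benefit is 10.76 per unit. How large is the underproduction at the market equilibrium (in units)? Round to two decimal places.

Market equilibrium (private): 36.01 + 3.23q = 64.77 - 0.41q → q_m = 7.9011.
Social marginal benefit = demand + MEB = 75.53 - 0.41q.
Set SMB = MC: 75.53 - 0.41q = 36.01 + 3.23q → q* = 10.8571.
Gap = |7.9011 − 10.8571| = 2.9560.

2.96 units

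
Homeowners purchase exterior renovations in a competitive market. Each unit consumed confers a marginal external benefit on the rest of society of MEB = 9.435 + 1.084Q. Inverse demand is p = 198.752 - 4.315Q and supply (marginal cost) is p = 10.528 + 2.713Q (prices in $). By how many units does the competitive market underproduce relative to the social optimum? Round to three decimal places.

6.472 units

Market equilibrium (private): 10.528 + 2.713Q = 198.752 - 4.315Q → Q_m = 26.7820.
Social marginal benefit = demand + MEB = 208.187 - 3.231Q.
Set SMB = MC: 208.187 - 3.231Q = 10.528 + 2.713Q → Q* = 33.2535.
Gap = |26.7820 − 33.2535| = 6.4715.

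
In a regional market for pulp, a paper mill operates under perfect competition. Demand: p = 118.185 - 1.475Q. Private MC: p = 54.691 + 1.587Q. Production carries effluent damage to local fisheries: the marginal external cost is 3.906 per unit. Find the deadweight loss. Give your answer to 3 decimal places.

Market equilibrium (private): 54.691 + 1.587Q = 118.185 - 1.475Q → Q_m = 20.7361.
Social marginal cost = private MC + MEC = 58.597 + 1.587Q.
Set SMC = demand: 58.597 + 1.587Q = 118.185 - 1.475Q → Q* = 19.4605.
The welfare-loss triangle has base |Q_m − Q*| and height MEC(Q_m) (the vertical gap between SMC and demand is zero at Q* and MEC at Q_m).
DWL = ½ × 1.2756 × 3.9060 = 2.4912.

DWL = 2.491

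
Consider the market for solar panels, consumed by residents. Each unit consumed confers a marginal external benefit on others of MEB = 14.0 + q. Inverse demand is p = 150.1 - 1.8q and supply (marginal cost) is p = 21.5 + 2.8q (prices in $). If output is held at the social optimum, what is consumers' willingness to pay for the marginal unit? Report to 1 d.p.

P = $78.8

Social marginal benefit = demand + MEB = 164.1 - 0.8q.
Set SMB = MC: 164.1 - 0.8q = 21.5 + 2.8q → q* = 39.6111.
Consumer price on the demand curve at q*: 150.1 − 1.8×39.6111 = 78.8000.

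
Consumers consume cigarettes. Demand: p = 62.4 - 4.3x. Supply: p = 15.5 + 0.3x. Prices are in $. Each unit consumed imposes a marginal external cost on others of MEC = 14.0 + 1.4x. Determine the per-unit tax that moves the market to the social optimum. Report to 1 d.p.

tax = $21.7 per unit

Social marginal benefit = demand − MEC = 48.4 - 5.7x.
Set SMB = MC: 48.4 - 5.7x = 15.5 + 0.3x → x* = 5.4833.
The Pigouvian tax equals MEC at x*: 14.0 + 1.4×5.4833 = 21.6766.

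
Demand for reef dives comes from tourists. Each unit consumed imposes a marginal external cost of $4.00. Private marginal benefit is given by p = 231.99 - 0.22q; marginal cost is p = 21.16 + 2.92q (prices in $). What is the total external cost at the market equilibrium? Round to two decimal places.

$268.57

Market equilibrium (private): 21.16 + 2.92q = 231.99 - 0.22q → q_m = 67.1433.
Total external cost = MEC × q_m = 4.00 × 67.1433 = 268.5732.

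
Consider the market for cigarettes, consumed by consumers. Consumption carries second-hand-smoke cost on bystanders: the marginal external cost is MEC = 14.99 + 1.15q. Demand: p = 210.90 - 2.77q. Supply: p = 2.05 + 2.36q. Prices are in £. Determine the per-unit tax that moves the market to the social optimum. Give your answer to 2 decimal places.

Social marginal benefit = demand − MEC = 195.91 - 3.92q.
Set SMB = MC: 195.91 - 3.92q = 2.05 + 2.36q → q* = 30.8694.
The Pigouvian tax equals MEC at q*: 14.99 + 1.15×30.8694 = 50.4898.

tax = £50.49 per unit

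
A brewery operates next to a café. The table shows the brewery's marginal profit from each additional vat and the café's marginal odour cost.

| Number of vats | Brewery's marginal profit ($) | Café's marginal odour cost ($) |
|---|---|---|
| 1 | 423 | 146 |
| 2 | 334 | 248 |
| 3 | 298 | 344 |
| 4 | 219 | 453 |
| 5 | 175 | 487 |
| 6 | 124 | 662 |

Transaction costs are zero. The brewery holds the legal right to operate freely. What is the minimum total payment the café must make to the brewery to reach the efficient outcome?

Left alone the brewery would choose level 6 (marginal profit stays positive).
Efficient level: k* = 2 (marginal profit ≥ marginal odour cost through 2).
The café must at least cover the brewery's forgone profit from cutting 6→2: 298 + 219 + 175 + 124 = 816.

$816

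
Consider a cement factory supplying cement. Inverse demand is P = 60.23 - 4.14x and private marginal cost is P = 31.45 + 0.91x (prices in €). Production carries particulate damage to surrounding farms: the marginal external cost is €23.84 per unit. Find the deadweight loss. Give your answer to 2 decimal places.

DWL = €56.27

Market equilibrium (private): 31.45 + 0.91x = 60.23 - 4.14x → x_m = 5.6990.
Social marginal cost = private MC + MEC = 55.29 + 0.91x.
Set SMC = demand: 55.29 + 0.91x = 60.23 - 4.14x → x* = 0.9782.
The loss is the area between SMC and demand from x* to x_m; with linear curves that's a triangle of height MEC(x_m).
DWL = ½ × 4.7208 × 23.8400 = 56.2719.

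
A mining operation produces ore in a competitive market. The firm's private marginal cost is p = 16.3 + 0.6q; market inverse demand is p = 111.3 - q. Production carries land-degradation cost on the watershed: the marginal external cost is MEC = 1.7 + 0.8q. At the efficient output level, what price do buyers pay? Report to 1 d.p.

Social marginal cost = private MC + MEC = 18.0 + 1.4q.
Set SMC = demand: 18.0 + 1.4q = 111.3 - q → q* = 38.8750.
Consumer price on the demand curve at q*: 111.3 − 1.0×38.8750 = 72.4250.

P = 72.4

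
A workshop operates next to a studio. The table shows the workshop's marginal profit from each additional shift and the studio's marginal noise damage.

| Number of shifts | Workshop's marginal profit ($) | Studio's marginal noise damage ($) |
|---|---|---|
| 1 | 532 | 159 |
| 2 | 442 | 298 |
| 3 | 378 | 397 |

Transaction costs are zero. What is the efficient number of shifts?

2

Bargaining reaches the level where marginal profit last exceeds marginal noise damage.
That holds through level 2 (442 ≥ 298) but not at 3 (378 < 397).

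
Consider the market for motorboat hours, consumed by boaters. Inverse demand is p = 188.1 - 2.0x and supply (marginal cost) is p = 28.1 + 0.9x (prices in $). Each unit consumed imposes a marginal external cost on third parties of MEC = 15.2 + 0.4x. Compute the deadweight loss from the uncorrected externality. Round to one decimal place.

Market equilibrium (private): 28.1 + 0.9x = 188.1 - 2.0x → x_m = 55.1724.
Social marginal benefit = demand − MEC = 172.9 - 2.4x.
Set SMB = MC: 172.9 - 2.4x = 28.1 + 0.9x → x* = 43.8788.
Between x* and x_m the wedge MC − SMB runs linearly from 0 to MEC(x_m), so the loss is a triangle.
DWL = ½ × 11.2936 × 37.2690 = 210.4506.

DWL = $210.5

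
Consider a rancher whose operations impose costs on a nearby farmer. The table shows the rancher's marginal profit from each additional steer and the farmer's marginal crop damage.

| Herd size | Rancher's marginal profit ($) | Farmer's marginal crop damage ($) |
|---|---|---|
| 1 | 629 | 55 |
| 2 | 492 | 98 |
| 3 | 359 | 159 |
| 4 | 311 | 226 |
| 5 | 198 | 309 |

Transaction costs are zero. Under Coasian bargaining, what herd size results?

Bargaining reaches the level where marginal profit last exceeds marginal crop damage.
That holds through level 4 (311 ≥ 226) but not at 5 (198 < 309).

4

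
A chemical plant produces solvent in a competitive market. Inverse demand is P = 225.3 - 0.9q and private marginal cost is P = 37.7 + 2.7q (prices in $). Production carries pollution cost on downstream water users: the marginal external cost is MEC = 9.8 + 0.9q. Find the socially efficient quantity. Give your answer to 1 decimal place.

Social marginal cost = private MC + MEC = 47.5 + 3.6q.
Set SMC = demand: 47.5 + 3.6q = 225.3 - 0.9q → q* = 39.5111.

q* = 39.5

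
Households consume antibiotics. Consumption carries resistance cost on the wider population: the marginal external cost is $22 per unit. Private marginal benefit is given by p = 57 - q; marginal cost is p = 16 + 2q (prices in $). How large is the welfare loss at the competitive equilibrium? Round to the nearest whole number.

DWL = $81

Market equilibrium (private): 16 + 2q = 57 - q → q_m = 13.6667.
Social marginal benefit = demand − MEC = 35 - q.
Set SMB = MC: 35 - q = 16 + 2q → q* = 6.3333.
Height of the DWL triangle at q_m is MC(q_m) − SMB(q_m) = MEC(q_m) = 22.0000.
DWL = ½ × 7.3334 × 22.0000 = 80.6674.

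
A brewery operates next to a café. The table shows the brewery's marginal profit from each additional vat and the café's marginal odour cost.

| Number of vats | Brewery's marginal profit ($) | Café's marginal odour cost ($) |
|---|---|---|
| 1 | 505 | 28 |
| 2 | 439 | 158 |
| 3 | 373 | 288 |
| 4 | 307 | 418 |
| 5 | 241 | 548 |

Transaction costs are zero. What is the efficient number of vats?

3

Bargaining reaches the level where marginal profit last exceeds marginal odour cost.
That holds through level 3 (373 ≥ 288) but not at 4 (307 < 418).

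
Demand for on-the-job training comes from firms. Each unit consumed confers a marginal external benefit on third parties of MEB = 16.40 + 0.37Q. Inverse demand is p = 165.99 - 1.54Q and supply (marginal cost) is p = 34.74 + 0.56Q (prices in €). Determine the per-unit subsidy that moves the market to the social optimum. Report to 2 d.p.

subsidy = €47.98 per unit

Social marginal benefit = demand + MEB = 182.39 - 1.17Q.
Set SMB = MC: 182.39 - 1.17Q = 34.74 + 0.56Q → Q* = 85.3468.
The Pigouvian subsidy equals MEB at Q*: 16.40 + 0.37×85.3468 = 47.9783.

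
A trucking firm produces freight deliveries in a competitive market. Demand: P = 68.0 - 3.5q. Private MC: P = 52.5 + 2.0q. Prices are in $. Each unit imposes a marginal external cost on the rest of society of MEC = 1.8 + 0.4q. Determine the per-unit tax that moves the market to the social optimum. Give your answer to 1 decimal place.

tax = $2.7 per unit

Social marginal cost = private MC + MEC = 54.3 + 2.4q.
Set SMC = demand: 54.3 + 2.4q = 68.0 - 3.5q → q* = 2.3220.
The Pigouvian tax equals MEC at q*: 1.8 + 0.4×2.3220 = 2.7288.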